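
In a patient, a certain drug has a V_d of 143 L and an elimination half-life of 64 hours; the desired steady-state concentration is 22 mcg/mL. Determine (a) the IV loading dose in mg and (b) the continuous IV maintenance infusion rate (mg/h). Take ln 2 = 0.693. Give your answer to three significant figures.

(a) 3150 mg; (b) 34.1 mg/h

LD = Vd × C = 143.0 × 22 = 3146 mg
CL = 0.693 × Vd / t½ = 0.693 × 143.0 / 64 = 1.548 L/h
Infusion rate = CL × Css = 1.548 × 22 = 34.06 mg/h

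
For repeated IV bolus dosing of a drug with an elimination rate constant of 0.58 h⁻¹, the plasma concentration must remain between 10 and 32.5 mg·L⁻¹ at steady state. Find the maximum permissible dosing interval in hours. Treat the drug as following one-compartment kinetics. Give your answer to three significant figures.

2.03 h

Between IV bolus doses, concentration decays as C = C₀·e^(−kτ), so C_peak/C_trough = e^(kτ).
τ_max = ln(C_peak/C_trough) / k = ln(32.5/10) / 0.5800 = 1.179 / 0.5800 = 2.033 h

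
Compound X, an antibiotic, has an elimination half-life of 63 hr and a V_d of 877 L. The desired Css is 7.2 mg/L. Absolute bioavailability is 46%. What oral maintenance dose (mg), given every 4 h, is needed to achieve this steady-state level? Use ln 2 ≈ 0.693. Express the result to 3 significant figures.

k = 0.693/63 = 0.01100 h⁻¹, so CL = k·Vd = 0.01100 × 877.0 = 9.647 L/h
D = CL × Css × τ / F = 9.647 × 7.2 × 4 / 0.46 = 604.0 mg

604 mg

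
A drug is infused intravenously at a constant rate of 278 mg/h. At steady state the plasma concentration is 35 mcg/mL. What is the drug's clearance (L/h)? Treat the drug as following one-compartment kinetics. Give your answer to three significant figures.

At steady state, infusion rate = CL × Css, so CL = rate / Css.
CL = 278 / 35 = 7.943 L/h

7.94 L/h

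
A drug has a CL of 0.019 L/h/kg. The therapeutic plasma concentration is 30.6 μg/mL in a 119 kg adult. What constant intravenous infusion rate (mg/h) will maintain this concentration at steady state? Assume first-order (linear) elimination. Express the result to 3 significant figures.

69.2 mg/h

CL = 0.019 L/h/kg × 119 kg = 2.261 L/h
R₀ = 2.261 × 30.6 = 69.19 mg/h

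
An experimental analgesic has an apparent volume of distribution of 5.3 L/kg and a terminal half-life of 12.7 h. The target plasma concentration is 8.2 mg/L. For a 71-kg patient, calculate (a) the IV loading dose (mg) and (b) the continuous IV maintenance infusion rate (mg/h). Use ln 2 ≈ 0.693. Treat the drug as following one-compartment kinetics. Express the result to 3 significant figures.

Vd(total) = 71 kg × 5.3 L/kg = 376.3 L
LD = Vd × C = 376.3 × 8.2 = 3086 mg
CL = 0.693 × Vd / t½ = 0.693 × 376.3 / 12.7 = 20.53 L/h
Infusion rate = CL × Css = 20.53 × 8.2 = 168.3 mg/h

(a) 3090 mg; (b) 168 mg/h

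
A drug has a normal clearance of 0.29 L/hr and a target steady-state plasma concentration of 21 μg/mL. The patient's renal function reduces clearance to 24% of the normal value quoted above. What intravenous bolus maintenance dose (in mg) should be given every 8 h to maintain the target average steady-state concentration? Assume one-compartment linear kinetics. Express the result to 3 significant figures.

Patient clearance = 0.24 × 0.2900 = 0.06960 L/h
D = CL × Css × τ = 0.06960 × 21 × 8 = 11.69 mg

11.7 mg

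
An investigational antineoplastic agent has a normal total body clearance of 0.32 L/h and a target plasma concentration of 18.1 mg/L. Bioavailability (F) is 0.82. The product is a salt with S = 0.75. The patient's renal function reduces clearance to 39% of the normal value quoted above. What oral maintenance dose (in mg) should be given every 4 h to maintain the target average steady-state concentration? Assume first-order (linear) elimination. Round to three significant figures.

Patient clearance = 0.39 × 0.3200 = 0.1248 L/h
D = CL × Css × τ / F / S = 0.1248 × 18.1 × 4 / 0.82 / 0.75 = 14.69 mg

14.7 mg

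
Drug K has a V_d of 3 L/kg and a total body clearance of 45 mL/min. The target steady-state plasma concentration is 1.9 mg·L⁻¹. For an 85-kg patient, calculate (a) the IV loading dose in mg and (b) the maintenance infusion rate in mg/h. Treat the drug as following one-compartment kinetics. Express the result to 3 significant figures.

Vd(total) = 85 kg × 3 L/kg = 255.0 L
Loading dose = Vd × C = 255.0 × 1.9 = 484.5 mg
CL = 45 mL/min × 60/1000 = 2.700 L/h
Maintenance infusion rate = CL × Css = 2.700 × 1.9 = 5.130 mg/h

(a) 485 mg; (b) 5.13 mg/h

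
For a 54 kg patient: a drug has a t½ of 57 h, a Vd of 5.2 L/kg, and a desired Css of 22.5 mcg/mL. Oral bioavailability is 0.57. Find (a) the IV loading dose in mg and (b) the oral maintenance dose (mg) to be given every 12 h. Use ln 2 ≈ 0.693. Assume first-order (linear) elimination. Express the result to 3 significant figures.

(a) 6320 mg; (b) 1620 mg

Vd(total) = 54 kg × 5.2 L/kg = 280.8 L
LD = Vd × C = 280.8 × 22.5 = 6318 mg
CL = 0.693 × Vd / t½ = 0.693 × 280.8 / 57 = 3.414 L/h
D = CL × Css × τ / F = 3.414 × 22.5 × 12 / 0.57 = 1617 mg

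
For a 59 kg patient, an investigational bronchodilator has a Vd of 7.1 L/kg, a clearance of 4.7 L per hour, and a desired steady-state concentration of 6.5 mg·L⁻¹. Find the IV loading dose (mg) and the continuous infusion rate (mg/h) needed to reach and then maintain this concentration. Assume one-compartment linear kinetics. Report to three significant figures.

Total Vd = 7.1 × 59 = 418.9 L
Loading: fill Vd to C_target → 418.9 L × 6.5 mg/L = 2723 mg
Maintenance infusion rate = CL × Css = 4.700 × 6.5 = 30.55 mg/h

(a) 2720 mg; (b) 30.6 mg/h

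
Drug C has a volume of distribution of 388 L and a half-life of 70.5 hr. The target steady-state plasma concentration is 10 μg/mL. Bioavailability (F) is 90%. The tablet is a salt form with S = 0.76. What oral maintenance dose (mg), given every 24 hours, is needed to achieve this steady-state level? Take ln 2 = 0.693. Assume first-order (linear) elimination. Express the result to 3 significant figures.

CL = ln 2 · Vd / t½ = 0.693 × 388.0 / 70.5 = 3.814 L/h
D = CL × Css × τ / F / S = 3.814 × 10 × 24 / 0.9 / 0.76 = 1338 mg

1340 mg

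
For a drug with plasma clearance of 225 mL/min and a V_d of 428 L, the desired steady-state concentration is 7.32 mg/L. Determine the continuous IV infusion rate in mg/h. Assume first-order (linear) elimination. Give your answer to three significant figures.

98.8 mg/h

Convert clearance: 225 mL/min × 60 min/h ÷ 1000 mL/L = 13.50 L/h
Infusion rate = CL · Css = 13.50 L/h × 7.32 mg/L = 98.82 mg/h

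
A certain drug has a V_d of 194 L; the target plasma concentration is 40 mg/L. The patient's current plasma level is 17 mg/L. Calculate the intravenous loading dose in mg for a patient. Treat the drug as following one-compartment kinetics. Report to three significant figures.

Concentration deficit ΔC = 40 − 17 = 23.00 mg/L
LD = Vd × ΔC = 194.0 × 23.00 = 4462 mg

4460 mg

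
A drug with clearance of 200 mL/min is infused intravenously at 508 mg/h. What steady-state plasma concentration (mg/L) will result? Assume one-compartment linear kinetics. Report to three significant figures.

Convert clearance: 200 mL/min × 60 min/h ÷ 1000 mL/L = 12.00 L/h
Css = rate / CL = 508 / 12.00 = 42.33 mg/L

42.3 mg/L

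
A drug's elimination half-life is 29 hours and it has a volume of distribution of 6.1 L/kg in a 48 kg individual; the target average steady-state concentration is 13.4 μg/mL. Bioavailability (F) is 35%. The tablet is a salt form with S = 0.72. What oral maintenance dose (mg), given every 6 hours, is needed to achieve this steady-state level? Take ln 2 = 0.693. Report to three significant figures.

Total Vd = 6.1 × 48 = 292.8 L
CL = 0.693 × Vd / t½ = 0.693 × 292.8 / 29 = 6.997 L/h
D = CL × Css × τ / F / S = 6.997 × 13.4 × 6 / 0.35 / 0.72 = 2232 mg

2230 mg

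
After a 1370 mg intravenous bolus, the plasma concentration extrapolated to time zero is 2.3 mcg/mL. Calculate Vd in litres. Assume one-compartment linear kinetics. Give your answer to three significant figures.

596 L

Immediately after an IV bolus, C₀ = Dose / Vd, so Vd = Dose / C₀.
Vd = 1370 / 2.3 = 595.7 L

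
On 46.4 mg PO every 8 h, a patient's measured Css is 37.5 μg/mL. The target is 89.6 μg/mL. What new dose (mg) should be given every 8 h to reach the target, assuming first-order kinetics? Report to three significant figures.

For first-order elimination, Css ∝ F·D/(CL·τ); F and CL are unchanged, so Css ∝ D/τ.
D₂ = D₁ × (Css,target / Css,current) = 46.4 × 89.6/37.5 = 110.9 mg

111 mg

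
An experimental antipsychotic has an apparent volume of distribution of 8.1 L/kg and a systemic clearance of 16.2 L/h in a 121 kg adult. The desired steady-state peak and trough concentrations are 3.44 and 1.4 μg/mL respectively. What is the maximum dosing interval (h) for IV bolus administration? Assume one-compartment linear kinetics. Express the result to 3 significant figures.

54.4 h

Vd = 8.1 L/kg × 121 kg = 980.1 L
k = CL / Vd = 16.20 / 980.1 = 0.01653 h⁻¹
Between IV bolus doses, concentration decays as C = C₀·e^(−kτ), so C_peak/C_trough = e^(kτ).
τ_max = ln(C_peak/C_trough) / k = ln(3.44/1.4) / 0.01653 = 0.8990 / 0.01653 = 54.39 h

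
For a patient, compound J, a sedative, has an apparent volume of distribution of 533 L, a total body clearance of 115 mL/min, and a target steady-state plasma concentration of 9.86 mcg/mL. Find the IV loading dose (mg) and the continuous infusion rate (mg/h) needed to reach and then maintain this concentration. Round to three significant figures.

Loading dose = Vd × C = 533.0 × 9.86 = 5255 mg
Convert clearance: 115 mL/min × 60 min/h ÷ 1000 mL/L = 6.900 L/h
Maintenance: replace elimination → rate = CL × Css = 6.900 × 9.86 = 68.03 mg/h

(a) 5260 mg; (b) 68.0 mg/h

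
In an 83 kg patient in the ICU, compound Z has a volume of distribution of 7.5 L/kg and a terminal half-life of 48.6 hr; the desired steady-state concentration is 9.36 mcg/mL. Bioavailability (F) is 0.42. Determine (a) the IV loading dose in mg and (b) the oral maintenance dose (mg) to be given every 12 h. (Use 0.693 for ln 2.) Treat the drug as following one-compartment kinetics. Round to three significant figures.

Total Vd = 7.5 × 83 = 622.5 L
LD = Vd × C = 622.5 × 9.36 = 5827 mg
CL = 0.693 × Vd / t½ = 0.693 × 622.5 / 48.6 = 8.876 L/h
D = CL × Css × τ / F = 8.876 × 9.36 × 12 / 0.42 = 2374 mg

(a) 5830 mg; (b) 2370 mg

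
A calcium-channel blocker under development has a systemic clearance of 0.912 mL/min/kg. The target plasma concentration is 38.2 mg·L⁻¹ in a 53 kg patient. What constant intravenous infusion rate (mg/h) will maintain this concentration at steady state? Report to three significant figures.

111 mg/h

CL = 0.912 mL/min/kg × 53 kg = 48.34 mL/min = 48.34 × 60/1000 = 2.900 L/h
At steady state, infusion rate equals elimination rate: rate in = CL × Css.
Infusion rate = CL · Css = 2.900 L/h × 38.2 mg/L = 110.8 mg/h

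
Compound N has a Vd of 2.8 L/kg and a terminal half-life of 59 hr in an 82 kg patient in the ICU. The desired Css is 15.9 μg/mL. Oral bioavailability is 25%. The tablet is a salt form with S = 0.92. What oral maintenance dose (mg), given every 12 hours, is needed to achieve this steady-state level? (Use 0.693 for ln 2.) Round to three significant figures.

Vd(total) = 82 kg × 2.8 L/kg = 229.6 L
k = 0.693/59 = 0.01175 h⁻¹, so CL = k·Vd = 0.01175 × 229.6 = 2.698 L/h
D = CL × Css × τ / F / S = 2.698 × 15.9 × 12 / 0.25 / 0.92 = 2238 mg

2240 mg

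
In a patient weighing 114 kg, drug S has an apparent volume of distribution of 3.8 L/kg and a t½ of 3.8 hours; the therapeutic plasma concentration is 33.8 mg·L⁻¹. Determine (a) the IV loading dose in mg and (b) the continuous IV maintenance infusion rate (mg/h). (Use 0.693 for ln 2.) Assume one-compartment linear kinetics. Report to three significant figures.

(a) 14600 mg; (b) 2670 mg/h

Vd(total) = 114 kg × 3.8 L/kg = 433.2 L
LD = Vd × C = 433.2 × 33.8 = 14640 mg
CL = 0.693 × Vd / t½ = 0.693 × 433.2 / 3.8 = 79.00 L/h
Infusion rate = CL × Css = 79.00 × 33.8 = 2670 mg/h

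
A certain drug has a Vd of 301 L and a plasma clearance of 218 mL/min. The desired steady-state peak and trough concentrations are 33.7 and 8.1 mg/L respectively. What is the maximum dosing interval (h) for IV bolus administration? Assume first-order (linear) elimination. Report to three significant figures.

32.8 h

CL = 218 mL/min × 60/1000 = 13.08 L/h
k = CL / Vd = 13.08 / 301.0 = 0.04346 h⁻¹
Between IV bolus doses, concentration decays as C = C₀·e^(−kτ), so C_peak/C_trough = e^(kτ).
τ_max = ln(C_peak/C_trough) / k = ln(33.7/8.1) / 0.04346 = 1.426 / 0.04346 = 32.81 h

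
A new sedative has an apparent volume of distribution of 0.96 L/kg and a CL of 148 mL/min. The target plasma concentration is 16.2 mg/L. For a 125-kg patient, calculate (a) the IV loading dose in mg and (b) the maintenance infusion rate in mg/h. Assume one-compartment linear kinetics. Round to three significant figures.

(a) 1940 mg; (b) 144 mg/h

Vd = 0.96 L/kg × 125 kg = 120.0 L
Loading: fill Vd to C_target → 120.0 L × 16.2 mg/L = 1944 mg
Convert clearance: 148 mL/min × 60 min/h ÷ 1000 mL/L = 8.880 L/h
Maintenance infusion rate = CL × Css = 8.880 × 16.2 = 143.9 mg/h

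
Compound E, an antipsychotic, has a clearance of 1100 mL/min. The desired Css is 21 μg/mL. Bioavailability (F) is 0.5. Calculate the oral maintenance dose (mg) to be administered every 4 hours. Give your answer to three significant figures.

CL = 1100 mL/min = 1100 × 0.06 = 66.00 L/h
D = CL × Css × τ / F = 66.00 × 21 × 4 / 0.5 = 11090 mg

11100 mg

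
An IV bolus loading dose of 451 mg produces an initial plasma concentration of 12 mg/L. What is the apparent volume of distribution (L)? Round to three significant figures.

37.6 L

Immediately after an IV bolus, C₀ = Dose / Vd, so Vd = Dose / C₀.
Vd = 451 / 12 = 37.58 L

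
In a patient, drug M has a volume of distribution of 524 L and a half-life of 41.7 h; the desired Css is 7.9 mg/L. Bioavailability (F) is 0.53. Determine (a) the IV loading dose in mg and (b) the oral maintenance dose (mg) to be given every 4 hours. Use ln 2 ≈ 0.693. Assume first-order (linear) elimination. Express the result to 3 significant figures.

LD = Vd × C = 524.0 × 7.9 = 4140 mg
CL = 0.693 × Vd / t½ = 0.693 × 524.0 / 41.7 = 8.708 L/h
D = CL × Css × τ / F = 8.708 × 7.9 × 4 / 0.53 = 519.2 mg

(a) 4140 mg; (b) 519 mg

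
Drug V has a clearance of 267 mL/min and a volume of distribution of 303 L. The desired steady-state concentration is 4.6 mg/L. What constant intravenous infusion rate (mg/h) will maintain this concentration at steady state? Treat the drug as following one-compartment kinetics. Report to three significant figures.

73.7 mg/h

CL = 267 mL/min × 60/1000 = 16.02 L/h
Rate = CL × Css = 16.02 × 4.6 = 73.69 mg/h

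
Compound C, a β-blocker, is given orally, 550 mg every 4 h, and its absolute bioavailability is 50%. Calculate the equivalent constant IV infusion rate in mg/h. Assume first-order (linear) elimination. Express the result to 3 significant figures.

Equivalent systemic input: infusion rate = F·D/τ.
Rate = 0.5 × 550 / 4 = 68.75 mg/h

68.8 mg/h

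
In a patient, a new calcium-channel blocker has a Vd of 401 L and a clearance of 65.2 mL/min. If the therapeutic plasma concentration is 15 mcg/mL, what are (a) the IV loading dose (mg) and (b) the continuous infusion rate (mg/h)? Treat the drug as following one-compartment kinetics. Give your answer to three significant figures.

(a) 6020 mg; (b) 58.7 mg/h

LD = Vd · C_target = 401.0 × 15 = 6015 mg
CL = 65.2 mL/min × 60/1000 = 3.912 L/h
Maintenance: replace elimination → rate = CL × Css = 3.912 × 15 = 58.68 mg/h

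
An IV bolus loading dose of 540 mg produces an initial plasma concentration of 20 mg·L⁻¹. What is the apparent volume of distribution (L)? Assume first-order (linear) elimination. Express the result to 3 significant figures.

Immediately after an IV bolus, C₀ = Dose / Vd, so Vd = Dose / C₀.
Vd = 540 / 20 = 27.00 L

27.0 L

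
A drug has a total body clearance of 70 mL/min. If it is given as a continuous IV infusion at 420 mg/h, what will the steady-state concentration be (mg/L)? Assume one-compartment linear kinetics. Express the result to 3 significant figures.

100 mg/L

CL = 70 mL/min × 60/1000 = 4.200 L/h
Css = rate / CL = 420 / 4.200 = 100.0 mg/L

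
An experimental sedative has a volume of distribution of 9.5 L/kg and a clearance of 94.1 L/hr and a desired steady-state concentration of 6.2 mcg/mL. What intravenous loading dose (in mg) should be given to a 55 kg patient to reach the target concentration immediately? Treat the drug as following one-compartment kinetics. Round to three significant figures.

3240 mg

Vd = 9.5 L/kg × 55 kg = 522.5 L
LD is governed by Vd — clearance does not enter the loading-dose calculation.
LD = Vd × C = 522.5 × 6.200 = 3240 mg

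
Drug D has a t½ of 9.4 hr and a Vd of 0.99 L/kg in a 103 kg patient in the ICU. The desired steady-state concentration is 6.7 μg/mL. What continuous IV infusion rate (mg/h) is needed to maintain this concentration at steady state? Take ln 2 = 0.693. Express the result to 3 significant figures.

Total Vd = 0.99 × 103 = 102.0 L
k = 0.693/9.4 = 0.07372 h⁻¹, so CL = k·Vd = 0.07372 × 102.0 = 7.519 L/h
Infusion rate = CL × Css = 7.519 × 6.7 = 50.38 mg/h

50.4 mg/h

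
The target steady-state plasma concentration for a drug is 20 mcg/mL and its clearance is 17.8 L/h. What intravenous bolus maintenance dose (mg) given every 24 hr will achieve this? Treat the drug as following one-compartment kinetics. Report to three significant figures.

At steady state, dose per interval replaces the amount cleared in that interval: D/τ = CL·Css.
D = CL × Css × τ = 17.80 × 20 × 24 = 8544 mg

8540 mg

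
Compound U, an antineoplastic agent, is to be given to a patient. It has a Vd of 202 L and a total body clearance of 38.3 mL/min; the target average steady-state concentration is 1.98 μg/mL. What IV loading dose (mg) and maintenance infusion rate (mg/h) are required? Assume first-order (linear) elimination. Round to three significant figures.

LD = Vd · C_target = 202.0 × 1.98 = 400.0 mg
Convert clearance: 38.3 mL/min × 60 min/h ÷ 1000 mL/L = 2.298 L/h
Maintenance: replace elimination → rate = CL × Css = 2.298 × 1.98 = 4.550 mg/h

(a) 400 mg; (b) 4.55 mg/h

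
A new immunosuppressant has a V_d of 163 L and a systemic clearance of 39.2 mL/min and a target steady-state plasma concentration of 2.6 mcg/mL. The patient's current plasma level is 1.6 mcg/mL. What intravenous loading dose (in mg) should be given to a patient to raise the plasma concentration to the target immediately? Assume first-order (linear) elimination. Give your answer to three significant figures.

Concentration deficit ΔC = 2.6 − 1.6 = 1.000 mg/L
LD = Vd × ΔC = 163.0 × 1.000 = 163.0 mg

163 mg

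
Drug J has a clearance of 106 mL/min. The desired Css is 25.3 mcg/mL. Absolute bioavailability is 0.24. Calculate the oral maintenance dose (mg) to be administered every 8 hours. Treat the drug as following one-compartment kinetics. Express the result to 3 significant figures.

5360 mg

Convert clearance: 106 mL/min × 60 min/h ÷ 1000 mL/L = 6.360 L/h
At steady state, dose per interval replaces the amount cleared in that interval: F·D/τ = CL·Css.
D = CL × Css × τ / F = 6.360 × 25.3 × 8 / 0.24 = 5364 mg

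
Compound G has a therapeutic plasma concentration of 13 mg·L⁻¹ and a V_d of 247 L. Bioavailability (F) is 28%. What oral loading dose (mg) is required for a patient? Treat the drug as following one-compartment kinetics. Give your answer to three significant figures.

The loading dose fills Vd to the target concentration.
LD = Vd × C / F = 247.0 × 13.00 / 0.28 = 11470 mg

11500 mg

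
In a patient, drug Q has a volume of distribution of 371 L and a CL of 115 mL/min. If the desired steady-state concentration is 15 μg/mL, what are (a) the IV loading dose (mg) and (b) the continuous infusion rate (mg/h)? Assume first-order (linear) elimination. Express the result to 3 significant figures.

(a) 5570 mg; (b) 104 mg/h

Loading dose = Vd × C = 371.0 × 15 = 5565 mg
CL = 115 mL/min × 60/1000 = 6.900 L/h
Infusion rate = 6.900 L/h × 15 mg/L = 103.5 mg/h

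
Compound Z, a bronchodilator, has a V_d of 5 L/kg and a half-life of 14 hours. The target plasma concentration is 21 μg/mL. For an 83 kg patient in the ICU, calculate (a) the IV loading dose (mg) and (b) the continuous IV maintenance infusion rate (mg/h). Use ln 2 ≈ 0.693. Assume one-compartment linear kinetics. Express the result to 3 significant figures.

Vd = 5 L/kg × 83 kg = 415.0 L
LD = Vd × C = 415.0 × 21 = 8715 mg
CL = 0.693 × Vd / t½ = 0.693 × 415.0 / 14 = 20.54 L/h
Infusion rate = CL × Css = 20.54 × 21 = 431.3 mg/h

(a) 8720 mg; (b) 431 mg/h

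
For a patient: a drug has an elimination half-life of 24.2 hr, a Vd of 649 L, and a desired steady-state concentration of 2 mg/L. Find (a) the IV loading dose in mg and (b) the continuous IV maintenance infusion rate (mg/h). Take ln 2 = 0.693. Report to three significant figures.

LD = Vd × C = 649.0 × 2 = 1298 mg
CL = 0.693 × Vd / t½ = 0.693 × 649.0 / 24.2 = 18.59 L/h
Infusion rate = CL × Css = 18.59 × 2 = 37.18 mg/h

(a) 1300 mg; (b) 37.2 mg/h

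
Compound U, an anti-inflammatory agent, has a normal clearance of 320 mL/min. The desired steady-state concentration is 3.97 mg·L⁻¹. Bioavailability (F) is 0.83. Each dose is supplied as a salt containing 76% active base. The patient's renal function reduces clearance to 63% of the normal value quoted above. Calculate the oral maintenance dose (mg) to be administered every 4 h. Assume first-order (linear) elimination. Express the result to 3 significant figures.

305 mg

CL = 320 mL/min = 320 × 0.06 = 19.20 L/h
Patient clearance = 0.63 × 19.20 = 12.10 L/h
D = CL × Css × τ / F / S = 12.10 × 3.97 × 4 / 0.83 / 0.76 = 304.6 mg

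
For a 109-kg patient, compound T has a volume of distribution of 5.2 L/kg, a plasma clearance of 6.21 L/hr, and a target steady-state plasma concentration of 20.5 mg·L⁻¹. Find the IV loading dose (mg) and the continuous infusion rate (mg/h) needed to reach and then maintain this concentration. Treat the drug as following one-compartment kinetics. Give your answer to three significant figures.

(a) 11600 mg; (b) 127 mg/h

Total Vd = 5.2 × 109 = 566.8 L
Loading: fill Vd to C_target → 566.8 L × 20.5 mg/L = 11620 mg
Infusion rate = 6.210 L/h × 20.5 mg/L = 127.3 mg/h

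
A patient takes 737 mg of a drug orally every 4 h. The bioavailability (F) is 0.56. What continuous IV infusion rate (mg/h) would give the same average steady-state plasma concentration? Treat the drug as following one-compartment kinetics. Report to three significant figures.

103 mg/h

Equivalent systemic input: infusion rate = F·D/τ.
Rate = 0.56 × 737 / 4 = 103.2 mg/h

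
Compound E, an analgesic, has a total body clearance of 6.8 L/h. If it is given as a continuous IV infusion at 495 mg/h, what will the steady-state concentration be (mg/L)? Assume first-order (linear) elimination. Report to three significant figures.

72.8 mg/L

Css = rate / CL = 495 / 6.800 = 72.79 mg/L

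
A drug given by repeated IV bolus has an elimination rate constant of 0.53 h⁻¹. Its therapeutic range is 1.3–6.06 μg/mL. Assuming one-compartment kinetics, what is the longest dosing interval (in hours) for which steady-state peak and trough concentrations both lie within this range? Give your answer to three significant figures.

2.90 h

Between IV bolus doses, concentration decays as C = C₀·e^(−kτ), so C_peak/C_trough = e^(kτ).
τ_max = ln(C_peak/C_trough) / k = ln(6.06/1.3) / 0.5300 = 1.539 / 0.5300 = 2.904 h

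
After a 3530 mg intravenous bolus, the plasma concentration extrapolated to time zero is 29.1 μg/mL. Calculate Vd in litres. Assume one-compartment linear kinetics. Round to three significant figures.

121 L

Immediately after an IV bolus, C₀ = Dose / Vd, so Vd = Dose / C₀.
Vd = 3530 / 29.1 = 121.3 L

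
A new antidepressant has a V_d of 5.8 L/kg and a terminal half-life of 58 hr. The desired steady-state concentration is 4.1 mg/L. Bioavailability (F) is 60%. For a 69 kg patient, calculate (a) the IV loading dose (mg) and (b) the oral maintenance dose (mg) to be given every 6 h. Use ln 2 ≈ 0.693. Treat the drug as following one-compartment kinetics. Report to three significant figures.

Total Vd = 5.8 × 69 = 400.2 L
LD = Vd × C = 400.2 × 4.1 = 1641 mg
CL = 0.693 × Vd / t½ = 0.693 × 400.2 / 58 = 4.782 L/h
D = CL × Css × τ / F = 4.782 × 4.1 × 6 / 0.6 = 196.1 mg

(a) 1640 mg; (b) 196 mg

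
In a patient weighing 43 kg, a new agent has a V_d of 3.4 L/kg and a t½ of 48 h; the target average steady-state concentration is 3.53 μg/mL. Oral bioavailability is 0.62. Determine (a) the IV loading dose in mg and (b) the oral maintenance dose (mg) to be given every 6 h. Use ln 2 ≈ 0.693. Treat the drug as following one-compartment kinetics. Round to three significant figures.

Vd = 3.4 L/kg × 43 kg = 146.2 L
LD = Vd × C = 146.2 × 3.53 = 516.1 mg
CL = 0.693 × Vd / t½ = 0.693 × 146.2 / 48 = 2.111 L/h
D = CL × Css × τ / F = 2.111 × 3.53 × 6 / 0.62 = 72.11 mg

(a) 516 mg; (b) 72.1 mg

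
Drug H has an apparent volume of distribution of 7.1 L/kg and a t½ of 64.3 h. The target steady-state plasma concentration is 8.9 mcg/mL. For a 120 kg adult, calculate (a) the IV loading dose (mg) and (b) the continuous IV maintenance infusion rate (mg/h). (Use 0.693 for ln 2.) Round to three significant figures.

(a) 7580 mg; (b) 81.7 mg/h

Vd(total) = 120 kg × 7.1 L/kg = 852.0 L
LD = Vd × C = 852.0 × 8.9 = 7583 mg
CL = 0.693 × Vd / t½ = 0.693 × 852.0 / 64.3 = 9.183 L/h
Infusion rate = CL × Css = 9.183 × 8.9 = 81.73 mg/h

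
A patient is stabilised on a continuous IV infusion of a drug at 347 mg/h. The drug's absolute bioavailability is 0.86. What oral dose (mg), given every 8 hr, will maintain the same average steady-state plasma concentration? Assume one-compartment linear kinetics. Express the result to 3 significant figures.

To maintain the same Css, the systemic dosing rate must be unchanged: F·D/τ = infusion rate.
D = rate × τ / F = 347 × 8 / 0.86 = 3228 mg

3230 mg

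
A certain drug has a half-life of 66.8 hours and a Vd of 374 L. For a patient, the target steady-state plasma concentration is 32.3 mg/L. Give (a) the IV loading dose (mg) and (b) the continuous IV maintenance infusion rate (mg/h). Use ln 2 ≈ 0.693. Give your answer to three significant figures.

(a) 12100 mg; (b) 125 mg/h

LD = Vd × C = 374.0 × 32.3 = 12080 mg
CL = 0.693 × Vd / t½ = 0.693 × 374.0 / 66.8 = 3.880 L/h
Infusion rate = CL × Css = 3.880 × 32.3 = 125.3 mg/h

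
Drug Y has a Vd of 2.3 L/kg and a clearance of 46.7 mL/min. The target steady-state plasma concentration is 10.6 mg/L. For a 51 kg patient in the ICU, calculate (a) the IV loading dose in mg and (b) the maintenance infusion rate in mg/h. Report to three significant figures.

Vd = 2.3 L/kg × 51 kg = 117.3 L
LD = Vd · C_target = 117.3 × 10.6 = 1243 mg
CL = 46.7 mL/min × 60/1000 = 2.802 L/h
Maintenance: replace elimination → rate = CL × Css = 2.802 × 10.6 = 29.70 mg/h

(a) 1240 mg; (b) 29.7 mg/h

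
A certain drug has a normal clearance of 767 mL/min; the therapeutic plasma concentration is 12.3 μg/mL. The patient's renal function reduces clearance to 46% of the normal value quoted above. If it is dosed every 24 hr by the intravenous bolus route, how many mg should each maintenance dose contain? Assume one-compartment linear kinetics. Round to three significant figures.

CL = 767 mL/min = 767 × 0.06 = 46.02 L/h
Patient clearance = 0.46 × 46.02 = 21.17 L/h
D = CL × Css × τ = 21.17 × 12.3 × 24 = 6249 mg

6250 mg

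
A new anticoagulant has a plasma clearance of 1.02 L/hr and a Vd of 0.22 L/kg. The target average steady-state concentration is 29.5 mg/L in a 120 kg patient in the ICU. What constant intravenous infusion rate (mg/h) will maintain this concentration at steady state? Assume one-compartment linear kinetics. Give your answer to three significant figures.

30.1 mg/h

Infusion rate = CL · Css = 1.020 L/h × 29.5 mg/L = 30.09 mg/h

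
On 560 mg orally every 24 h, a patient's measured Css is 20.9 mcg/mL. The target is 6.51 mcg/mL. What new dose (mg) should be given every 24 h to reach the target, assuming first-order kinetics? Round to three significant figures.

With linear kinetics, Css is proportional to dose rate (D/τ) at fixed clearance.
D₂ = D₁ × (Css,target / Css,current) = 560 × 6.51/20.9 = 174.4 mg

174 mg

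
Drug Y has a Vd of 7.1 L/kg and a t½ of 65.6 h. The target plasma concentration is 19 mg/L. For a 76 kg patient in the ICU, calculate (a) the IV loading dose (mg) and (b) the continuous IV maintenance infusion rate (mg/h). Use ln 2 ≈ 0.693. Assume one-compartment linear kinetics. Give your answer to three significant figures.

Vd = 7.1 L/kg × 76 kg = 539.6 L
LD = Vd × C = 539.6 × 19 = 10250 mg
CL = 0.693 × Vd / t½ = 0.693 × 539.6 / 65.6 = 5.700 L/h
Infusion rate = CL × Css = 5.700 × 19 = 108.3 mg/h

(a) 10300 mg; (b) 108 mg/h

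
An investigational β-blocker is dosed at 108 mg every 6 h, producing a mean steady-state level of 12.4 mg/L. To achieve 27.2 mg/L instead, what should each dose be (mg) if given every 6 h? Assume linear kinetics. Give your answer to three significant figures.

With linear kinetics, Css is proportional to dose rate (D/τ) at fixed clearance.
D₂ = D₁ × (Css,target / Css,current) = 108 × 27.2/12.4 = 236.9 mg

237 mg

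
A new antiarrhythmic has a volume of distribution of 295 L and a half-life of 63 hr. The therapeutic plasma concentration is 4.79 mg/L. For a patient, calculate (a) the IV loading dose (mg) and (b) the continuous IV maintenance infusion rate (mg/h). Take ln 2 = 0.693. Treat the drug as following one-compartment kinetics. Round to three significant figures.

LD = Vd × C = 295.0 × 4.79 = 1413 mg
CL = 0.693 × Vd / t½ = 0.693 × 295.0 / 63 = 3.245 L/h
Infusion rate = CL × Css = 3.245 × 4.79 = 15.54 mg/h

(a) 1410 mg; (b) 15.5 mg/h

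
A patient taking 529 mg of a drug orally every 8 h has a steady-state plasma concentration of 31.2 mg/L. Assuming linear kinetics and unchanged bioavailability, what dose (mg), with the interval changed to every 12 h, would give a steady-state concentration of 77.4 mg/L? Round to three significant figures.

For first-order elimination, Css ∝ F·D/(CL·τ); F and CL are unchanged, so Css ∝ D/τ.
D₂ = D₁ × (Css,target / Css,current) × (τ₂/τ₁) = 529 × (77.4/31.2) × (12/8) = 1968 mg

1970 mg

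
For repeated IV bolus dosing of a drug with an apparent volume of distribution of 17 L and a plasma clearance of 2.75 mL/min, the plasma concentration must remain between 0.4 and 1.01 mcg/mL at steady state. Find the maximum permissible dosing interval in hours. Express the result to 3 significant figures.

95.4 h

CL = 2.75 mL/min = 2.75 × 0.06 = 0.1650 L/h
k = CL / Vd = 0.1650 / 17.00 = 0.009706 h⁻¹
Between IV bolus doses, concentration decays as C = C₀·e^(−kτ), so C_peak/C_trough = e^(kτ).
τ_max = ln(C_peak/C_trough) / k = ln(1.01/0.4) / 0.009706 = 0.9262 / 0.009706 = 95.43 h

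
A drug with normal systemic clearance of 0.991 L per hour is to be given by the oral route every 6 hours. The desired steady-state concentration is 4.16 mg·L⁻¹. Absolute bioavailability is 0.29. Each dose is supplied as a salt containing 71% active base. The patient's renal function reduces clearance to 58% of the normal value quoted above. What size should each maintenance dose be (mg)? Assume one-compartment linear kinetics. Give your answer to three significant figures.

Patient clearance = 0.58 × 0.9910 = 0.5748 L/h
D = CL × Css × τ / F / S = 0.5748 × 4.16 × 6 / 0.29 / 0.71 = 69.68 mg

69.7 mg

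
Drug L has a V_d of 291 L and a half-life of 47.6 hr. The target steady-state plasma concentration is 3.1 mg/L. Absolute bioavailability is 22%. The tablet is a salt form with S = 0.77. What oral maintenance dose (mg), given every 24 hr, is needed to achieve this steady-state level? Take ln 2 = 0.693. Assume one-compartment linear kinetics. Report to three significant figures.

CL = 0.693 × Vd / t½ = 0.693 × 291.0 / 47.6 = 4.237 L/h
D = CL × Css × τ / F / S = 4.237 × 3.1 × 24 / 0.22 / 0.77 = 1861 mg

1860 mg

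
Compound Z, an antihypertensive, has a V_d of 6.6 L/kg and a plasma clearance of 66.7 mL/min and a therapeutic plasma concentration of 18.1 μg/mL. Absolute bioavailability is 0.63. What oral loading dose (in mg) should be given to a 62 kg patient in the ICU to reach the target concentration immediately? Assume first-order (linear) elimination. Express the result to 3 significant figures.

Vd = 6.6 L/kg × 62 kg = 409.2 L
LD = Vd × C / F = 409.2 × 18.10 / 0.63 = 11760 mg

11800 mg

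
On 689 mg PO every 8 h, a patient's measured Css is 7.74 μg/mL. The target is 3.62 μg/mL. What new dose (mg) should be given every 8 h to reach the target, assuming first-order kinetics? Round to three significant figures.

For first-order elimination, Css ∝ F·D/(CL·τ); F and CL are unchanged, so Css ∝ D/τ.
D₂ = D₁ × (Css,target / Css,current) = 689 × 3.62/7.74 = 322.2 mg

322 mg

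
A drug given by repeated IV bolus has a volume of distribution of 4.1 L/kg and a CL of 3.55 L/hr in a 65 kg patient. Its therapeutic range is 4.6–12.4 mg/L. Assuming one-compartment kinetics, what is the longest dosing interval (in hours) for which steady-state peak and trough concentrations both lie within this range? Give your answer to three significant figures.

74.4 h

Total Vd = 4.1 × 65 = 266.5 L
k = CL / Vd = 3.550 / 266.5 = 0.01332 h⁻¹
Between IV bolus doses, concentration decays as C = C₀·e^(−kτ), so C_peak/C_trough = e^(kτ).
τ_max = ln(C_peak/C_trough) / k = ln(12.4/4.6) / 0.01332 = 0.9916 / 0.01332 = 74.44 h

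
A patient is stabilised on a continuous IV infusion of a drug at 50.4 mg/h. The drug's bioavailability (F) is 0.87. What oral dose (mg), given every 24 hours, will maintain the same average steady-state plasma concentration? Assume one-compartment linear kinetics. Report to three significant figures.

1390 mg

To maintain the same Css, the systemic dosing rate must be unchanged: F·D/τ = infusion rate.
D = rate × τ / F = 50.4 × 24 / 0.87 = 1390 mg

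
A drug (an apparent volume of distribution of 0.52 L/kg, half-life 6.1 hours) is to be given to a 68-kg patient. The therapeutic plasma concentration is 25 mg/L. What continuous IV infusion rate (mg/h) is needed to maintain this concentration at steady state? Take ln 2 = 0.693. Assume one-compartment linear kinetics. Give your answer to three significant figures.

Total Vd = 0.52 × 68 = 35.36 L
CL = ln 2 · Vd / t½ = 0.693 × 35.36 / 6.1 = 4.017 L/h
Infusion rate = CL × Css = 4.017 × 25 = 100.4 mg/h

100 mg/h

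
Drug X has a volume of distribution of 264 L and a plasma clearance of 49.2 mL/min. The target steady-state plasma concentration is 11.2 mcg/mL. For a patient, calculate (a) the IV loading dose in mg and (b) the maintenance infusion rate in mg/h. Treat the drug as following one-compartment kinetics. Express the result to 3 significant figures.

Loading: fill Vd to C_target → 264.0 L × 11.2 mg/L = 2957 mg
CL = 49.2 mL/min = 49.2 × 0.06 = 2.952 L/h
Maintenance: replace elimination → rate = CL × Css = 2.952 × 11.2 = 33.06 mg/h

(a) 2960 mg; (b) 33.1 mg/h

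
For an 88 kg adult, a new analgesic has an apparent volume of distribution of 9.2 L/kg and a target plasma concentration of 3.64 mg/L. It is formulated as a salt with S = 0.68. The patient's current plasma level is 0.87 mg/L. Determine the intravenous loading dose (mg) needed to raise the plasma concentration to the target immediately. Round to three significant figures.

Vd = 9.2 L/kg × 88 kg = 809.6 L
The loading dose fills Vd to the target concentration.
Concentration deficit ΔC = 3.64 − 0.87 = 2.770 mg/L
LD = Vd × ΔC / S = 809.6 × 2.770 / 0.68 = 3298 mg

3300 mg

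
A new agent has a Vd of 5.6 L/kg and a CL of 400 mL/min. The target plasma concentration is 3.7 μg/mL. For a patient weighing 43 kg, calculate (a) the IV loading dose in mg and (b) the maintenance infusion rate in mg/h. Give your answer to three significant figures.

Vd(total) = 43 kg × 5.6 L/kg = 240.8 L
LD = Vd · C_target = 240.8 × 3.7 = 891.0 mg
Convert clearance: 400 mL/min × 60 min/h ÷ 1000 mL/L = 24.00 L/h
Infusion rate = 24.00 L/h × 3.7 mg/L = 88.80 mg/h

(a) 891 mg; (b) 88.8 mg/h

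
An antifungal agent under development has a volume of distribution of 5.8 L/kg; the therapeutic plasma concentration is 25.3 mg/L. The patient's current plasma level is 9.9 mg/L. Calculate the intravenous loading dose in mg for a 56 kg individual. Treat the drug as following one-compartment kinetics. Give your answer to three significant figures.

Vd = 5.8 L/kg × 56 kg = 324.8 L
Concentration deficit ΔC = 25.3 − 9.9 = 15.40 mg/L
LD = Vd × ΔC = 324.8 × 15.40 = 5002 mg

5000 mg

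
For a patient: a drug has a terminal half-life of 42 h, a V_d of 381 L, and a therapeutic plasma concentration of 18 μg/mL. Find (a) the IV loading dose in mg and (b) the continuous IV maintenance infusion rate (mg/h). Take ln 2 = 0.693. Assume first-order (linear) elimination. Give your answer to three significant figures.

(a) 6860 mg; (b) 113 mg/h

LD = Vd × C = 381.0 × 18 = 6858 mg
CL = 0.693 × Vd / t½ = 0.693 × 381.0 / 42 = 6.287 L/h
Infusion rate = CL × Css = 6.287 × 18 = 113.2 mg/h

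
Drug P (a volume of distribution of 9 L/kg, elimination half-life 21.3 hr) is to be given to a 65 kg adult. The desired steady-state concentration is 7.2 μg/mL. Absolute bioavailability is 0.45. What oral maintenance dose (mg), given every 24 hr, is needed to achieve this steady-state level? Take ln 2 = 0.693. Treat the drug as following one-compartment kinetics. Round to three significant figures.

Vd = 9 L/kg × 65 kg = 585.0 L
CL = ln 2 · Vd / t½ = 0.693 × 585.0 / 21.3 = 19.03 L/h
D = CL × Css × τ / F = 19.03 × 7.2 × 24 / 0.45 = 7308 mg

7310 mg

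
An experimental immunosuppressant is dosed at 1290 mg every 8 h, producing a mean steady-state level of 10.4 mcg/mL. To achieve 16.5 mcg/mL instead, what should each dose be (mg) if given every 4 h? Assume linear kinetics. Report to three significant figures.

1020 mg

For first-order elimination, Css ∝ F·D/(CL·τ); F and CL are unchanged, so Css ∝ D/τ.
D₂ = D₁ × (Css,target / Css,current) × (τ₂/τ₁) = 1290 × (16.5/10.4) × (4/8) = 1023 mg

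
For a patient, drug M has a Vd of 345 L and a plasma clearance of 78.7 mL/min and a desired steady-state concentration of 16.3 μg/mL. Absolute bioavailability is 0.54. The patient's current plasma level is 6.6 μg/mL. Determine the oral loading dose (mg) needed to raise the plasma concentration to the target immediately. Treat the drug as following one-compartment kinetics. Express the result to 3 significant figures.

6200 mg

Concentration deficit ΔC = 16.3 − 6.6 = 9.700 mg/L
LD = Vd × ΔC / F = 345.0 × 9.700 / 0.54 = 6197 mg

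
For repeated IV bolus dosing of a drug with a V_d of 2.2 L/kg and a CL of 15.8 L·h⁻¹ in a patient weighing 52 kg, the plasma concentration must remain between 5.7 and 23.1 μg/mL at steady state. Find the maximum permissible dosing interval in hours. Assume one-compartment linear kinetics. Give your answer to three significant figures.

10.1 h

Total Vd = 2.2 × 52 = 114.4 L
k = CL / Vd = 15.80 / 114.4 = 0.1381 h⁻¹
Between IV bolus doses, concentration decays as C = C₀·e^(−kτ), so C_peak/C_trough = e^(kτ).
τ_max = ln(C_peak/C_trough) / k = ln(23.1/5.7) / 0.1381 = 1.399 / 0.1381 = 10.13 h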